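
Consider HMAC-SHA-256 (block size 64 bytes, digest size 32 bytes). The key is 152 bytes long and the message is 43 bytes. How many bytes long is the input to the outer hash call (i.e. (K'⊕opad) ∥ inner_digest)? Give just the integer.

Key is 152 > 64 bytes, so it is hashed to 32 bytes then zero-padded to 64: |K'| = 64.
Outer input = (K'⊕opad) ∥ H(inner) → 64 + 32 = 96 bytes.

96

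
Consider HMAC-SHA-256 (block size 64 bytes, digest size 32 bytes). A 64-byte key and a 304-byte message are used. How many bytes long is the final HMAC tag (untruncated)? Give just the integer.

The tag is one SHA-256 digest: 32 bytes.

32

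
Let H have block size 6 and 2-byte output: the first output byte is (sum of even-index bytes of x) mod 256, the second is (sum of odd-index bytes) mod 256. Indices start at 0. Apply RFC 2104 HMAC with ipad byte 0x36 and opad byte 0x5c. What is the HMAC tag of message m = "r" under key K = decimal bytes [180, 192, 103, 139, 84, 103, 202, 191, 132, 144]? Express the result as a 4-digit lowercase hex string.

02b8

Key decimal bytes [180, 192, 103, 139, 84, 103, 202, 191, 132, 144] = b4 c0 67 8b 54 67 ca bf 84 90 is 10 bytes > B = 6, so hash it first: H(key) = bd 01, then zero-pad to 6 bytes: K' = bd 01 00 00 00 00.
K' ⊕ ipad = 8b 37 36 36 36 36.  K' ⊕ opad = e1 5d 5c 5c 5c 5c.
Inner input = (K'⊕ipad) ∥ m = 8b 37 36 36 36 36 ∥ 72.
Inner hash: even-index sum = 361 mod 256 = 105; odd-index sum = 163 mod 256 = 163 → 69 a3.
Outer input = (K'⊕opad) ∥ inner = e1 5d 5c 5c 5c 5c ∥ 69 a3.
Outer hash (tag): even-index sum = 514 mod 256 = 2; odd-index sum = 440 mod 256 = 184 → 02 b8.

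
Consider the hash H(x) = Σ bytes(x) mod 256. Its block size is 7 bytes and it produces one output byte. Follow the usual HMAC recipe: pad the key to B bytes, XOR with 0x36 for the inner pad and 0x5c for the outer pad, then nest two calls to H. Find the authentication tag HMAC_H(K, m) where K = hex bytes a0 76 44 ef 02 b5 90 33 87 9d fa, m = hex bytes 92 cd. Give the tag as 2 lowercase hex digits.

Key hex bytes a0 76 44 ef 02 b5 90 33 87 9d fa is 11 bytes > B = 7, so hash it first: H(key) = e1, then zero-pad to 7 bytes: K' = e1 00 00 00 00 00 00.
K' ⊕ ipad = d7 36 36 36 36 36 36.  K' ⊕ opad = bd 5c 5c 5c 5c 5c 5c.
Inner input = (K'⊕ipad) ∥ m = d7 36 36 36 36 36 36 ∥ 92 cd.
Inner hash: sum = 215+54+54+54+54+54+54+146+205 = 890; mod 256 = 122 → 7a.
Outer input = (K'⊕opad) ∥ inner = bd 5c 5c 5c 5c 5c 5c ∥ 7a.
Outer hash (tag): sum = 189+92+92+92+92+92+92+122 = 863; mod 256 = 95 → 5f.

5f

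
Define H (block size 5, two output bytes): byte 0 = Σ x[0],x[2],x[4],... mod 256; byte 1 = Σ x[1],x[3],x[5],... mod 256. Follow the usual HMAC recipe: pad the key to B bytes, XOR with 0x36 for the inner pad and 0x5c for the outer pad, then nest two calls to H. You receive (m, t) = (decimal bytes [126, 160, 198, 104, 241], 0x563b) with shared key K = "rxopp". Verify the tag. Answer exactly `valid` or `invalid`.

Key "rxopp" = 72 78 6f 70 70 is exactly B = 5 bytes: K' = 72 78 6f 70 70.
K' ⊕ ipad = 44 4e 59 46 46; K' ⊕ opad = 2e 24 33 2c 2c.
Inner hash: even-index sum = 491 mod 256 = 235; odd-index sum = 713 mod 256 = 201 → eb c9.
Outer hash (recomputed tag): even-index sum = 342 mod 256 = 86; odd-index sum = 315 mod 256 = 59 → 56 3b.
Recomputed tag = 563b; claimed = 563b → match.

valid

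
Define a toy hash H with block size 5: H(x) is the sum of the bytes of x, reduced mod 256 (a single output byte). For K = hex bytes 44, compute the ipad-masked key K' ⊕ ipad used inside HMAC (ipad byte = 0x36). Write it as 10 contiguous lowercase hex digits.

7236363636

Key hex bytes 44 is 1 byte ≤ B = 5; zero-pad to 5 bytes: K' = 44 00 00 00 00.
XOR each byte with 0x36: 44⊕36=72, 00⊕36=36, 00⊕36=36, 00⊕36=36, 00⊕36=36.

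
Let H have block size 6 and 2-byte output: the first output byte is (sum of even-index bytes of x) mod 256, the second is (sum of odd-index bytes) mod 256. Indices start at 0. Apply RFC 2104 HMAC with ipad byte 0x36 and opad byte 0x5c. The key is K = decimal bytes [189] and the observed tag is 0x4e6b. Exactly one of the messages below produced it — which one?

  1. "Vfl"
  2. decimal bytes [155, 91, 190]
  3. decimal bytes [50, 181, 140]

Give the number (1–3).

Key decimal bytes [189] = bd is 1 byte ≤ B = 6; zero-pad to 6 bytes: K' = bd 00 00 00 00 00.
K' ⊕ ipad = 8b 36 36 36 36 36; K' ⊕ opad = e1 5c 5c 5c 5c 5c.
m1: inner = H(8b 36 36 36 36 36 56 66 6c) = b9 08; tag = H(e1 5c 5c 5c 5c 5c b9 08) = 521c
m2: inner = H(8b 36 36 36 36 36 9b 5b be) = 50 fd; tag = H(e1 5c 5c 5c 5c 5c 50 fd) = e911
m3: inner = H(8b 36 36 36 36 36 32 b5 8c) = b5 57; tag = H(e1 5c 5c 5c 5c 5c b5 57) = 4e6b ← matches

3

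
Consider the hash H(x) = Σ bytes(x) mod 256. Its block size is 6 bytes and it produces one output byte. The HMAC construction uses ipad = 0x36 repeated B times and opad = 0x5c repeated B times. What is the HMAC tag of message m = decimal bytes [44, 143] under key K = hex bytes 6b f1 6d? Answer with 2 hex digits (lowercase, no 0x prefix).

Key hex bytes 6b f1 6d is 3 bytes ≤ B = 6; zero-pad to 6 bytes: K' = 6b f1 6d 00 00 00.
K' ⊕ ipad = 5d c7 5b 36 36 36.  K' ⊕ opad = 37 ad 31 5c 5c 5c.
Inner input = (K'⊕ipad) ∥ m = 5d c7 5b 36 36 36 ∥ 2c 8f.
Inner hash: sum = 93+199+91+54+54+54+44+143 = 732; mod 256 = 220 → dc.
Outer input = (K'⊕opad) ∥ inner = 37 ad 31 5c 5c 5c ∥ dc.
Outer hash (tag): sum = 55+173+49+92+92+92+220 = 773; mod 256 = 5 → 05.

05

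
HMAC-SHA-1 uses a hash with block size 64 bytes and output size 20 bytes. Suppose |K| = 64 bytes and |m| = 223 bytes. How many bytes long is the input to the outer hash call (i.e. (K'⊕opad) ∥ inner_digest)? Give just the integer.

Key is 64 ≤ 64 bytes, zero-padded: |K'| = 64.
Outer input = (K'⊕opad) ∥ H(inner) → 64 + 20 = 84 bytes.

84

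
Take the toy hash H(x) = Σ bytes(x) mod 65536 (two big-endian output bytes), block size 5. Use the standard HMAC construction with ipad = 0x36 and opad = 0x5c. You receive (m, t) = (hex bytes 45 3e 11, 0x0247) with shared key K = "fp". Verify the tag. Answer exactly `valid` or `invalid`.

Key "fp" = 66 70 is 2 bytes ≤ B = 5; zero-pad to 5 bytes: K' = 66 70 00 00 00.
K' ⊕ ipad = 50 46 36 36 36; K' ⊕ opad = 3a 2c 5c 5c 5c.
Inner hash: sum = 80+70+54+54+54+69+62+17 = 460 → 01 cc.
Outer hash (recomputed tag): sum = 58+44+92+92+92+1+204 = 583 → 02 47.
Recomputed tag = 0247; claimed = 0247 → match.

valid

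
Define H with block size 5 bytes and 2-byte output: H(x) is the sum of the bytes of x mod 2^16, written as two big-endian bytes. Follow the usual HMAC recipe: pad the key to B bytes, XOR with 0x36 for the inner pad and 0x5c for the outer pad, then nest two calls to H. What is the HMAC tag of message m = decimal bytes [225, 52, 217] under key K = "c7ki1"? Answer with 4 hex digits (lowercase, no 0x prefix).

Key "c7ki1" = 63 37 6b 69 31 is exactly B = 5 bytes: K' = 63 37 6b 69 31.
K' ⊕ ipad = 55 01 5d 5f 07.  K' ⊕ opad = 3f 6b 37 35 6d.
Inner input = (K'⊕ipad) ∥ m = 55 01 5d 5f 07 ∥ e1 34 d9.
Inner hash: sum = 85+1+93+95+7+225+52+217 = 775 → 03 07.
Outer input = (K'⊕opad) ∥ inner = 3f 6b 37 35 6d ∥ 03 07.
Outer hash (tag): sum = 63+107+55+53+109+3+7 = 397 → 01 8d.

018d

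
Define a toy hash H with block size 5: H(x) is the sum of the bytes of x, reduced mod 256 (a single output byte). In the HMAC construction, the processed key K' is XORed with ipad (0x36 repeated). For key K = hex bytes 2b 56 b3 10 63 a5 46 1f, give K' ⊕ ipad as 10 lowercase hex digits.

8736363636

Key hex bytes 2b 56 b3 10 63 a5 46 1f is 8 bytes > B = 5, so hash it first: H(key) = b1, then zero-pad to 5 bytes: K' = b1 00 00 00 00.
XOR each byte with 0x36: b1⊕36=87, 00⊕36=36, 00⊕36=36, 00⊕36=36, 00⊕36=36.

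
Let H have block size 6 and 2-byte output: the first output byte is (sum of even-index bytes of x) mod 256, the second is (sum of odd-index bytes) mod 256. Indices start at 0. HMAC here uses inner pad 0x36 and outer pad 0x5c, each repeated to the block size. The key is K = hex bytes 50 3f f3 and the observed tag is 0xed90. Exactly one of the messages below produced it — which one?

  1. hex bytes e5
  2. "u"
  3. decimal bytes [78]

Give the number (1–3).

Key hex bytes 50 3f f3 is 3 bytes ≤ B = 6; zero-pad to 6 bytes: K' = 50 3f f3 00 00 00.
K' ⊕ ipad = 66 09 c5 36 36 36; K' ⊕ opad = 0c 63 af 5c 5c 5c.
m1: inner = H(66 09 c5 36 36 36 e5) = 46 75; tag = H(0c 63 af 5c 5c 5c 46 75) = 5d90
m2: inner = H(66 09 c5 36 36 36 75) = d6 75; tag = H(0c 63 af 5c 5c 5c d6 75) = ed90 ← matches
m3: inner = H(66 09 c5 36 36 36 4e) = af 75; tag = H(0c 63 af 5c 5c 5c af 75) = c690

2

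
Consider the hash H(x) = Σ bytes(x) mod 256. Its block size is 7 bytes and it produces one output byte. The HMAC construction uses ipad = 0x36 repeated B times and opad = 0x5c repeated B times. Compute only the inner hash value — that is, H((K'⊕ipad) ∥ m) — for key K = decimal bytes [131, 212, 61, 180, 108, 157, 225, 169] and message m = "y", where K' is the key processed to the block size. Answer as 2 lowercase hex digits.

aa

Key decimal bytes [131, 212, 61, 180, 108, 157, 225, 169] = 83 d4 3d b4 6c 9d e1 a9 is 8 bytes > B = 7, so hash it first: H(key) = db, then zero-pad to 7 bytes: K' = db 00 00 00 00 00 00.
K' ⊕ ipad = ed 36 36 36 36 36 36.
Inner input = ed 36 36 36 36 36 36 ∥ 79.
Inner hash: sum = 237+54+54+54+54+54+54+121 = 682; mod 256 = 170 → aa.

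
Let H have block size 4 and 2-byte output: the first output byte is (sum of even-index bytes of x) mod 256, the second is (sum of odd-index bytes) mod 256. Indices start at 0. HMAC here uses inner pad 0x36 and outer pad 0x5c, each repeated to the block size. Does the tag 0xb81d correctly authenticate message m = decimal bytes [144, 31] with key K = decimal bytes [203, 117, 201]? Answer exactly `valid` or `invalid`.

valid

Key decimal bytes [203, 117, 201] = cb 75 c9 is 3 bytes ≤ B = 4; zero-pad to 4 bytes: K' = cb 75 c9 00.
K' ⊕ ipad = fd 43 ff 36; K' ⊕ opad = 97 29 95 5c.
Inner hash: even-index sum = 652 mod 256 = 140; odd-index sum = 152 mod 256 = 152 → 8c 98.
Outer hash (recomputed tag): even-index sum = 440 mod 256 = 184; odd-index sum = 285 mod 256 = 29 → b8 1d.
Recomputed tag = b81d; claimed = b81d → match.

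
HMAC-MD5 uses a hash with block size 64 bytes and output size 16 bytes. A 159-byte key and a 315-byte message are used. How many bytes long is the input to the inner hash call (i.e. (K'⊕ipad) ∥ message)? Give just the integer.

Key is 159 > 64 bytes, so it is hashed to 16 bytes then zero-padded to 64: |K'| = 64.
Inner input = (K'⊕ipad) ∥ m → 64 + 315 = 379 bytes.

379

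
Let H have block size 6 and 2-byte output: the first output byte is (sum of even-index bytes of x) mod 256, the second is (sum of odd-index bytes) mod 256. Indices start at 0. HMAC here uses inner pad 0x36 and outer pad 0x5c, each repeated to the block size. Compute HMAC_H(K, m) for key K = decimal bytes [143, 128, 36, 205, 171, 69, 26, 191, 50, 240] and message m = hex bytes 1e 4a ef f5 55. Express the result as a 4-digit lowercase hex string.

18f7

Key decimal bytes [143, 128, 36, 205, 171, 69, 26, 191, 50, 240] = 8f 80 24 cd ab 45 1a bf 32 f0 is 10 bytes > B = 6, so hash it first: H(key) = aa 41, then zero-pad to 6 bytes: K' = aa 41 00 00 00 00.
K' ⊕ ipad = 9c 77 36 36 36 36.  K' ⊕ opad = f6 1d 5c 5c 5c 5c.
Inner input = (K'⊕ipad) ∥ m = 9c 77 36 36 36 36 ∥ 1e 4a ef f5 55.
Inner hash: even-index sum = 618 mod 256 = 106; odd-index sum = 546 mod 256 = 34 → 6a 22.
Outer input = (K'⊕opad) ∥ inner = f6 1d 5c 5c 5c 5c ∥ 6a 22.
Outer hash (tag): even-index sum = 536 mod 256 = 24; odd-index sum = 247 mod 256 = 247 → 18 f7.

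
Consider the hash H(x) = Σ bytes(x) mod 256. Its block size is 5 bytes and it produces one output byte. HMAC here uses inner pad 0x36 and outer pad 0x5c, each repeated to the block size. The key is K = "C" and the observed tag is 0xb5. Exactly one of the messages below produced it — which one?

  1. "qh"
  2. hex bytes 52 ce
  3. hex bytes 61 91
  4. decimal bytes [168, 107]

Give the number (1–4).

1

Key "C" = 43 is 1 byte ≤ B = 5; zero-pad to 5 bytes: K' = 43 00 00 00 00.
K' ⊕ ipad = 75 36 36 36 36; K' ⊕ opad = 1f 5c 5c 5c 5c.
m1: inner = H(75 36 36 36 36 71 68) = 26; tag = H(1f 5c 5c 5c 5c 26) = b5 ← matches
m2: inner = H(75 36 36 36 36 52 ce) = 6d; tag = H(1f 5c 5c 5c 5c 6d) = fc
m3: inner = H(75 36 36 36 36 61 91) = 3f; tag = H(1f 5c 5c 5c 5c 3f) = ce
m4: inner = H(75 36 36 36 36 a8 6b) = 60; tag = H(1f 5c 5c 5c 5c 60) = ef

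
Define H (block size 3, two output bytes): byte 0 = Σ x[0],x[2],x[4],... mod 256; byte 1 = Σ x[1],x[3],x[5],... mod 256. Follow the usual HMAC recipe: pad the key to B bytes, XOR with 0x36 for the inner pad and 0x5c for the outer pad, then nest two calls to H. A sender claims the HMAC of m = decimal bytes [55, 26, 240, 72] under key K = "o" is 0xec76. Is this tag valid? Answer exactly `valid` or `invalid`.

invalid

Key "o" = 6f is 1 byte ≤ B = 3; zero-pad to 3 bytes: K' = 6f 00 00.
K' ⊕ ipad = 59 36 36; K' ⊕ opad = 33 5c 5c.
Inner hash: even-index sum = 241 mod 256 = 241; odd-index sum = 349 mod 256 = 93 → f1 5d.
Outer hash (recomputed tag): even-index sum = 236 mod 256 = 236; odd-index sum = 333 mod 256 = 77 → ec 4d.
Recomputed tag = ec4d; claimed = ec76 → mismatch.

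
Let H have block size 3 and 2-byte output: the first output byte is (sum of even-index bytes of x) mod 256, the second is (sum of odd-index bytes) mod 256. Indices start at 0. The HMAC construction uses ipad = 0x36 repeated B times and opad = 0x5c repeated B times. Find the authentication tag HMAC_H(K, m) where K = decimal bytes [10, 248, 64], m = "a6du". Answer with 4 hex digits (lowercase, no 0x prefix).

Key decimal bytes [10, 248, 64] = 0a f8 40 is exactly B = 3 bytes: K' = 0a f8 40.
K' ⊕ ipad = 3c ce 76.  K' ⊕ opad = 56 a4 1c.
Inner input = (K'⊕ipad) ∥ m = 3c ce 76 ∥ 61 36 64 75.
Inner hash: even-index sum = 349 mod 256 = 93; odd-index sum = 403 mod 256 = 147 → 5d 93.
Outer input = (K'⊕opad) ∥ inner = 56 a4 1c ∥ 5d 93.
Outer hash (tag): even-index sum = 261 mod 256 = 5; odd-index sum = 257 mod 256 = 1 → 05 01.

0501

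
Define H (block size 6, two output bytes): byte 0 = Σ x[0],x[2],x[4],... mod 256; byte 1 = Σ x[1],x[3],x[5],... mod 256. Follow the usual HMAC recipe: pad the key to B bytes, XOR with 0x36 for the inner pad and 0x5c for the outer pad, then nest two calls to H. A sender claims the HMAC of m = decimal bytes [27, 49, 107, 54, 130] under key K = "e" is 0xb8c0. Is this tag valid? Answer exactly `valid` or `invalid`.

Key "e" = 65 is 1 byte ≤ B = 6; zero-pad to 6 bytes: K' = 65 00 00 00 00 00.
K' ⊕ ipad = 53 36 36 36 36 36; K' ⊕ opad = 39 5c 5c 5c 5c 5c.
Inner hash: even-index sum = 455 mod 256 = 199; odd-index sum = 265 mod 256 = 9 → c7 09.
Outer hash (recomputed tag): even-index sum = 440 mod 256 = 184; odd-index sum = 285 mod 256 = 29 → b8 1d.
Recomputed tag = b81d; claimed = b8c0 → mismatch.

invalid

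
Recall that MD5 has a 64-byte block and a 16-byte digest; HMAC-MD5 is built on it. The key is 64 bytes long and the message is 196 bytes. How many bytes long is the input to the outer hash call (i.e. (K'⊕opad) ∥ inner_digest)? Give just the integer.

Key is 64 ≤ 64 bytes, zero-padded: |K'| = 64.
Outer input = (K'⊕opad) ∥ H(inner) → 64 + 16 = 80 bytes.

80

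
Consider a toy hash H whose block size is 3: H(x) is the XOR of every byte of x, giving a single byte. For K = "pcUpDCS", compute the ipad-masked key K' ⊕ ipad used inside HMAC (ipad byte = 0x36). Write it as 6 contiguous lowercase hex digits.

543636

Key "pcUpDCS" = 70 63 55 70 44 43 53 is 7 bytes > B = 3, so hash it first: H(key) = 62, then zero-pad to 3 bytes: K' = 62 00 00.
XOR each byte with 0x36: 62⊕36=54, 00⊕36=36, 00⊕36=36.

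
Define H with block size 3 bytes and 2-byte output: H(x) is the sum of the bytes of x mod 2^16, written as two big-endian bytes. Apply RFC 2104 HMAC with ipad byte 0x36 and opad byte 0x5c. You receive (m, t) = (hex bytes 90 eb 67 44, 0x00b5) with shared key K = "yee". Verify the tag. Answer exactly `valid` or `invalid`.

Key "yee" = 79 65 65 is exactly B = 3 bytes: K' = 79 65 65.
K' ⊕ ipad = 4f 53 53; K' ⊕ opad = 25 39 39.
Inner hash: sum = 79+83+83+144+235+103+68 = 795 → 03 1b.
Outer hash (recomputed tag): sum = 37+57+57+3+27 = 181 → 00 b5.
Recomputed tag = 00b5; claimed = 00b5 → match.

valid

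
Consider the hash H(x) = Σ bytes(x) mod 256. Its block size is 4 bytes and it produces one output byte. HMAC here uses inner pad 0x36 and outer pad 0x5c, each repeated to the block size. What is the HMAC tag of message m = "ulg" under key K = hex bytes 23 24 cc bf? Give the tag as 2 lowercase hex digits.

Key hex bytes 23 24 cc bf is exactly B = 4 bytes: K' = 23 24 cc bf.
K' ⊕ ipad = 15 12 fa 89.  K' ⊕ opad = 7f 78 90 e3.
Inner input = (K'⊕ipad) ∥ m = 15 12 fa 89 ∥ 75 6c 67.
Inner hash: sum = 21+18+250+137+117+108+103 = 754; mod 256 = 242 → f2.
Outer input = (K'⊕opad) ∥ inner = 7f 78 90 e3 ∥ f2.
Outer hash (tag): sum = 127+120+144+227+242 = 860; mod 256 = 92 → 5c.

5c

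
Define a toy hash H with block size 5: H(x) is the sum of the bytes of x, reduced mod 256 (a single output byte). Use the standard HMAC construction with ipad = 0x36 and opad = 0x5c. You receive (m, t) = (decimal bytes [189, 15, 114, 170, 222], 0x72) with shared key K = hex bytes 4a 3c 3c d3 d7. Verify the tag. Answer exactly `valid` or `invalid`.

invalid

Key hex bytes 4a 3c 3c d3 d7 is exactly B = 5 bytes: K' = 4a 3c 3c d3 d7.
K' ⊕ ipad = 7c 0a 0a e5 e1; K' ⊕ opad = 16 60 60 8f 8b.
Inner hash: sum = 124+10+10+229+225+189+15+114+170+222 = 1308; mod 256 = 28 → 1c.
Outer hash (recomputed tag): sum = 22+96+96+143+139+28 = 524; mod 256 = 12 → 0c.
Recomputed tag = 0c; claimed = 72 → mismatch.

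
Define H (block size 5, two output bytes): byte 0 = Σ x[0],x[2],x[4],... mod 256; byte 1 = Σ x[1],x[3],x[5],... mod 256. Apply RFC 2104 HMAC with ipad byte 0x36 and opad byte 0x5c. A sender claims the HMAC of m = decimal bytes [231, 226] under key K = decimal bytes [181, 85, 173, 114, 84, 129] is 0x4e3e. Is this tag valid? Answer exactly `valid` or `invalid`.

Key decimal bytes [181, 85, 173, 114, 84, 129] = b5 55 ad 72 54 81 is 6 bytes > B = 5, so hash it first: H(key) = b6 48, then zero-pad to 5 bytes: K' = b6 48 00 00 00.
K' ⊕ ipad = 80 7e 36 36 36; K' ⊕ opad = ea 14 5c 5c 5c.
Inner hash: even-index sum = 462 mod 256 = 206; odd-index sum = 411 mod 256 = 155 → ce 9b.
Outer hash (recomputed tag): even-index sum = 573 mod 256 = 61; odd-index sum = 318 mod 256 = 62 → 3d 3e.
Recomputed tag = 3d3e; claimed = 4e3e → mismatch.

invalid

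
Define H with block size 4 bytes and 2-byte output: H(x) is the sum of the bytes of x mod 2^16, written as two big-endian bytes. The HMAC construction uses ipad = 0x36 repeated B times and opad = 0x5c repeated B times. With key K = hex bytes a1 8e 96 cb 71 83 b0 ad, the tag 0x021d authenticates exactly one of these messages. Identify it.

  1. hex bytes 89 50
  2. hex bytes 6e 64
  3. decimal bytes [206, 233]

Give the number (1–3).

Key hex bytes a1 8e 96 cb 71 83 b0 ad is 8 bytes > B = 4, so hash it first: H(key) = 04 e1, then zero-pad to 4 bytes: K' = 04 e1 00 00.
K' ⊕ ipad = 32 d7 36 36; K' ⊕ opad = 58 bd 5c 5c.
m1: inner = H(32 d7 36 36 89 50) = 02 4e; tag = H(58 bd 5c 5c 02 4e) = 021d ← matches
m2: inner = H(32 d7 36 36 6e 64) = 02 47; tag = H(58 bd 5c 5c 02 47) = 0216
m3: inner = H(32 d7 36 36 ce e9) = 03 2c; tag = H(58 bd 5c 5c 03 2c) = 01fc

1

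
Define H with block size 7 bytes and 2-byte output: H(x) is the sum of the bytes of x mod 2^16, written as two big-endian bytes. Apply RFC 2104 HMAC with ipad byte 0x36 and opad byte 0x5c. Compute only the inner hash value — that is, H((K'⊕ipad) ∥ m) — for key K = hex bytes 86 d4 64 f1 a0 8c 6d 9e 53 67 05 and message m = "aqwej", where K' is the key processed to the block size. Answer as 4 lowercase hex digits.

03ec

Key hex bytes 86 d4 64 f1 a0 8c 6d 9e 53 67 05 is 11 bytes > B = 7, so hash it first: H(key) = 05 a5, then zero-pad to 7 bytes: K' = 05 a5 00 00 00 00 00.
K' ⊕ ipad = 33 93 36 36 36 36 36.
Inner input = 33 93 36 36 36 36 36 ∥ 61 71 77 65 6a.
Inner hash: sum = 51+147+54+54+54+54+54+97+113+119+101+106 = 1004 → 03 ec.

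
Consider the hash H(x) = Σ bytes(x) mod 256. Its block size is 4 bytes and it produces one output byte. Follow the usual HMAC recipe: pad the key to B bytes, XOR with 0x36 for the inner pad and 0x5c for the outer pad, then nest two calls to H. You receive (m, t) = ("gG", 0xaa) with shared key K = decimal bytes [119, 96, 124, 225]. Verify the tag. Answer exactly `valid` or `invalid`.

valid

Key decimal bytes [119, 96, 124, 225] = 77 60 7c e1 is exactly B = 4 bytes: K' = 77 60 7c e1.
K' ⊕ ipad = 41 56 4a d7; K' ⊕ opad = 2b 3c 20 bd.
Inner hash: sum = 65+86+74+215+103+71 = 614; mod 256 = 102 → 66.
Outer hash (recomputed tag): sum = 43+60+32+189+102 = 426; mod 256 = 170 → aa.
Recomputed tag = aa; claimed = aa → match.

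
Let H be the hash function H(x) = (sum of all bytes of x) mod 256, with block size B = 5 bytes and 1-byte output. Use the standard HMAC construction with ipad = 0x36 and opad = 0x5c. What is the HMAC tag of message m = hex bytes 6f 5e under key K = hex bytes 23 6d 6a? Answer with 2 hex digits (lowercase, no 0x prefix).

Key hex bytes 23 6d 6a is 3 bytes ≤ B = 5; zero-pad to 5 bytes: K' = 23 6d 6a 00 00.
K' ⊕ ipad = 15 5b 5c 36 36.  K' ⊕ opad = 7f 31 36 5c 5c.
Inner input = (K'⊕ipad) ∥ m = 15 5b 5c 36 36 ∥ 6f 5e.
Inner hash: sum = 21+91+92+54+54+111+94 = 517; mod 256 = 5 → 05.
Outer input = (K'⊕opad) ∥ inner = 7f 31 36 5c 5c ∥ 05.
Outer hash (tag): sum = 127+49+54+92+92+5 = 419; mod 256 = 163 → a3.

a3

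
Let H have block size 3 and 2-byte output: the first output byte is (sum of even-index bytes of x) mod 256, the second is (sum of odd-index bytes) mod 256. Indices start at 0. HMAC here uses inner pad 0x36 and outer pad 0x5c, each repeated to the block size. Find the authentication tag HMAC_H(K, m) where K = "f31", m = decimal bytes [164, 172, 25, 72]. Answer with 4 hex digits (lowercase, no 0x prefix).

Key "f31" = 66 33 31 is exactly B = 3 bytes: K' = 66 33 31.
K' ⊕ ipad = 50 05 07.  K' ⊕ opad = 3a 6f 6d.
Inner input = (K'⊕ipad) ∥ m = 50 05 07 ∥ a4 ac 19 48.
Inner hash: even-index sum = 331 mod 256 = 75; odd-index sum = 194 mod 256 = 194 → 4b c2.
Outer input = (K'⊕opad) ∥ inner = 3a 6f 6d ∥ 4b c2.
Outer hash (tag): even-index sum = 361 mod 256 = 105; odd-index sum = 186 mod 256 = 186 → 69 ba.

69ba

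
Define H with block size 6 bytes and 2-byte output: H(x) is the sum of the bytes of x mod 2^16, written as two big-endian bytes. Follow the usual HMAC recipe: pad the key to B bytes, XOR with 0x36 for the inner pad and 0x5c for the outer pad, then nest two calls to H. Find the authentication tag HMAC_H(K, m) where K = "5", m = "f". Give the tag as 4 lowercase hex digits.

Key "5" = 35 is 1 byte ≤ B = 6; zero-pad to 6 bytes: K' = 35 00 00 00 00 00.
K' ⊕ ipad = 03 36 36 36 36 36.  K' ⊕ opad = 69 5c 5c 5c 5c 5c.
Inner input = (K'⊕ipad) ∥ m = 03 36 36 36 36 36 ∥ 66.
Inner hash: sum = 3+54+54+54+54+54+102 = 375 → 01 77.
Outer input = (K'⊕opad) ∥ inner = 69 5c 5c 5c 5c 5c ∥ 01 77.
Outer hash (tag): sum = 105+92+92+92+92+92+1+119 = 685 → 02 ad.

02ad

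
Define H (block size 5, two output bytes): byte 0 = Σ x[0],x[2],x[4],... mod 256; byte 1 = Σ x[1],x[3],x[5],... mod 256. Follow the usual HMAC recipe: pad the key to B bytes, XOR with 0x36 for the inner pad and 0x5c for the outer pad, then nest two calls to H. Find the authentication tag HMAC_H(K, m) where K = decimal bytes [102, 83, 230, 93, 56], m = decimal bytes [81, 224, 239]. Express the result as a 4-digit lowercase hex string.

Key decimal bytes [102, 83, 230, 93, 56] = 66 53 e6 5d 38 is exactly B = 5 bytes: K' = 66 53 e6 5d 38.
K' ⊕ ipad = 50 65 d0 6b 0e.  K' ⊕ opad = 3a 0f ba 01 64.
Inner input = (K'⊕ipad) ∥ m = 50 65 d0 6b 0e ∥ 51 e0 ef.
Inner hash: even-index sum = 526 mod 256 = 14; odd-index sum = 528 mod 256 = 16 → 0e 10.
Outer input = (K'⊕opad) ∥ inner = 3a 0f ba 01 64 ∥ 0e 10.
Outer hash (tag): even-index sum = 360 mod 256 = 104; odd-index sum = 30 mod 256 = 30 → 68 1e.

681e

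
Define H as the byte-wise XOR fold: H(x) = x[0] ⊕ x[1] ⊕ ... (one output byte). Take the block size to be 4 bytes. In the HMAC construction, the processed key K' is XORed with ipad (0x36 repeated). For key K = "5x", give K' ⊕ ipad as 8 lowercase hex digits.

Key "5x" = 35 78 is 2 bytes ≤ B = 4; zero-pad to 4 bytes: K' = 35 78 00 00.
XOR each byte with 0x36: 35⊕36=03, 78⊕36=4e, 00⊕36=36, 00⊕36=36.

034e3636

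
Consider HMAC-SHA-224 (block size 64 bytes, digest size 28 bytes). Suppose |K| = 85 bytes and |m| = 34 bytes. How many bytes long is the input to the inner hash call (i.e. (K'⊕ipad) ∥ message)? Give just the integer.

98

Key is 85 > 64 bytes, so it is hashed to 28 bytes then zero-padded to 64: |K'| = 64.
Inner input = (K'⊕ipad) ∥ m → 64 + 34 = 98 bytes.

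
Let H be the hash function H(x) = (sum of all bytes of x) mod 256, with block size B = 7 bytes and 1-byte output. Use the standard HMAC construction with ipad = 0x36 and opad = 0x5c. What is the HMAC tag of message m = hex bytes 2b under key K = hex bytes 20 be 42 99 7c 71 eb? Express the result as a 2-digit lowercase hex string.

9f

Key hex bytes 20 be 42 99 7c 71 eb is exactly B = 7 bytes: K' = 20 be 42 99 7c 71 eb.
K' ⊕ ipad = 16 88 74 af 4a 47 dd.  K' ⊕ opad = 7c e2 1e c5 20 2d b7.
Inner input = (K'⊕ipad) ∥ m = 16 88 74 af 4a 47 dd ∥ 2b.
Inner hash: sum = 22+136+116+175+74+71+221+43 = 858; mod 256 = 90 → 5a.
Outer input = (K'⊕opad) ∥ inner = 7c e2 1e c5 20 2d b7 ∥ 5a.
Outer hash (tag): sum = 124+226+30+197+32+45+183+90 = 927; mod 256 = 159 → 9f.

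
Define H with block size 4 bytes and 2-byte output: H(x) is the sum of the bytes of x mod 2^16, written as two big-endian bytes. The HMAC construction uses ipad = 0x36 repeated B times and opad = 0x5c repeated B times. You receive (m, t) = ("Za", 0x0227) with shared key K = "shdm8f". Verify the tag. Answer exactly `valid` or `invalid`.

Key "shdm8f" = 73 68 64 6d 38 66 is 6 bytes > B = 4, so hash it first: H(key) = 02 4a, then zero-pad to 4 bytes: K' = 02 4a 00 00.
K' ⊕ ipad = 34 7c 36 36; K' ⊕ opad = 5e 16 5c 5c.
Inner hash: sum = 52+124+54+54+90+97 = 471 → 01 d7.
Outer hash (recomputed tag): sum = 94+22+92+92+1+215 = 516 → 02 04.
Recomputed tag = 0204; claimed = 0227 → mismatch.

invalid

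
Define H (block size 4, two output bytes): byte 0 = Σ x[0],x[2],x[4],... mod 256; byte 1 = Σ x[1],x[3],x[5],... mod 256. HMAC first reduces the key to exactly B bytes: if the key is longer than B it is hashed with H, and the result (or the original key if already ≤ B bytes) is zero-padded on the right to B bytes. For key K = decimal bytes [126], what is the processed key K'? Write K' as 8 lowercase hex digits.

Key decimal bytes [126] = 7e is 1 byte ≤ B = 4; zero-pad to 4 bytes: K' = 7e 00 00 00.

7e000000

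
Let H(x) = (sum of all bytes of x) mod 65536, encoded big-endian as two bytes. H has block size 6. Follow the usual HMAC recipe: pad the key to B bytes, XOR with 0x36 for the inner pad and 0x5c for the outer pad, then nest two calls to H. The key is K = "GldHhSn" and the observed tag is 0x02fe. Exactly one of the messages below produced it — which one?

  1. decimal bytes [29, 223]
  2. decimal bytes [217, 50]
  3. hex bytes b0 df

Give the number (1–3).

3

Key "GldHhSn" = 47 6c 64 48 68 53 6e is 7 bytes > B = 6, so hash it first: H(key) = 02 88, then zero-pad to 6 bytes: K' = 02 88 00 00 00 00.
K' ⊕ ipad = 34 be 36 36 36 36; K' ⊕ opad = 5e d4 5c 5c 5c 5c.
m1: inner = H(34 be 36 36 36 36 1d df) = 02 c6; tag = H(5e d4 5c 5c 5c 5c 02 c6) = 036a
m2: inner = H(34 be 36 36 36 36 d9 32) = 02 d5; tag = H(5e d4 5c 5c 5c 5c 02 d5) = 0379
m3: inner = H(34 be 36 36 36 36 b0 df) = 03 59; tag = H(5e d4 5c 5c 5c 5c 03 59) = 02fe ← matches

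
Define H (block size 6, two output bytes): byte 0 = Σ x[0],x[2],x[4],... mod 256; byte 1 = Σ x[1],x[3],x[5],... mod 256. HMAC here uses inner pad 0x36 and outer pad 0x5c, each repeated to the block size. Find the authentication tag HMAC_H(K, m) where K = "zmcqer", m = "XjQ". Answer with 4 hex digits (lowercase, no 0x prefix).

3bdc

Key "zmcqer" = 7a 6d 63 71 65 72 is exactly B = 6 bytes: K' = 7a 6d 63 71 65 72.
K' ⊕ ipad = 4c 5b 55 47 53 44.  K' ⊕ opad = 26 31 3f 2d 39 2e.
Inner input = (K'⊕ipad) ∥ m = 4c 5b 55 47 53 44 ∥ 58 6a 51.
Inner hash: even-index sum = 413 mod 256 = 157; odd-index sum = 336 mod 256 = 80 → 9d 50.
Outer input = (K'⊕opad) ∥ inner = 26 31 3f 2d 39 2e ∥ 9d 50.
Outer hash (tag): even-index sum = 315 mod 256 = 59; odd-index sum = 220 mod 256 = 220 → 3b dc.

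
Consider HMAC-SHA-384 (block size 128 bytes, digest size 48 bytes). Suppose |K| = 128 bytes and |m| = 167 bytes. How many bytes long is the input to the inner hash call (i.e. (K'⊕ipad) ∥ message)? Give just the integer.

295

Key is 128 ≤ 128 bytes, zero-padded: |K'| = 128.
Inner input = (K'⊕ipad) ∥ m → 128 + 167 = 295 bytes.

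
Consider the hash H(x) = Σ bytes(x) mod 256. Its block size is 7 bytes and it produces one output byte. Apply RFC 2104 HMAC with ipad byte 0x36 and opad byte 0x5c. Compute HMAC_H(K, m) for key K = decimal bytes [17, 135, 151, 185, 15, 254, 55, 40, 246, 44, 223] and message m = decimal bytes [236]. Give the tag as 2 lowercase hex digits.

c4

Key decimal bytes [17, 135, 151, 185, 15, 254, 55, 40, 246, 44, 223] = 11 87 97 b9 0f fe 37 28 f6 2c df is 11 bytes > B = 7, so hash it first: H(key) = 55, then zero-pad to 7 bytes: K' = 55 00 00 00 00 00 00.
K' ⊕ ipad = 63 36 36 36 36 36 36.  K' ⊕ opad = 09 5c 5c 5c 5c 5c 5c.
Inner input = (K'⊕ipad) ∥ m = 63 36 36 36 36 36 36 ∥ ec.
Inner hash: sum = 99+54+54+54+54+54+54+236 = 659; mod 256 = 147 → 93.
Outer input = (K'⊕opad) ∥ inner = 09 5c 5c 5c 5c 5c 5c ∥ 93.
Outer hash (tag): sum = 9+92+92+92+92+92+92+147 = 708; mod 256 = 196 → c4.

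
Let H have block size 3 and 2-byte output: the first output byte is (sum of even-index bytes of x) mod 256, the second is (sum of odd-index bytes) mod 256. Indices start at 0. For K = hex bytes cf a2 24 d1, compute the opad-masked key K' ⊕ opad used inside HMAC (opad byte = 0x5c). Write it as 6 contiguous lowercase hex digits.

Key hex bytes cf a2 24 d1 is 4 bytes > B = 3, so hash it first: H(key) = f3 73, then zero-pad to 3 bytes: K' = f3 73 00.
XOR each byte with 0x5c: f3⊕5c=af, 73⊕5c=2f, 00⊕5c=5c.

af2f5c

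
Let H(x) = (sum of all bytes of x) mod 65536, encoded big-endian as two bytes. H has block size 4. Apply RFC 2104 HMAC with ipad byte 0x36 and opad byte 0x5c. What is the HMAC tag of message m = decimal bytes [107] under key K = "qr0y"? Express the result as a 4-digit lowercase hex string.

Key "qr0y" = 71 72 30 79 is exactly B = 4 bytes: K' = 71 72 30 79.
K' ⊕ ipad = 47 44 06 4f.  K' ⊕ opad = 2d 2e 6c 25.
Inner input = (K'⊕ipad) ∥ m = 47 44 06 4f ∥ 6b.
Inner hash: sum = 71+68+6+79+107 = 331 → 01 4b.
Outer input = (K'⊕opad) ∥ inner = 2d 2e 6c 25 ∥ 01 4b.
Outer hash (tag): sum = 45+46+108+37+1+75 = 312 → 01 38.

0138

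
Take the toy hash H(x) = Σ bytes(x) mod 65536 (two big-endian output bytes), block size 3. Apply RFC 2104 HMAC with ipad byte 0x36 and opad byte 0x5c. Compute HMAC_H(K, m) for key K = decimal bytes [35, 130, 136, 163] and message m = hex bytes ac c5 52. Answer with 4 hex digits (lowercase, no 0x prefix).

015e

Key decimal bytes [35, 130, 136, 163] = 23 82 88 a3 is 4 bytes > B = 3, so hash it first: H(key) = 01 d0, then zero-pad to 3 bytes: K' = 01 d0 00.
K' ⊕ ipad = 37 e6 36.  K' ⊕ opad = 5d 8c 5c.
Inner input = (K'⊕ipad) ∥ m = 37 e6 36 ∥ ac c5 52.
Inner hash: sum = 55+230+54+172+197+82 = 790 → 03 16.
Outer input = (K'⊕opad) ∥ inner = 5d 8c 5c ∥ 03 16.
Outer hash (tag): sum = 93+140+92+3+22 = 350 → 01 5e.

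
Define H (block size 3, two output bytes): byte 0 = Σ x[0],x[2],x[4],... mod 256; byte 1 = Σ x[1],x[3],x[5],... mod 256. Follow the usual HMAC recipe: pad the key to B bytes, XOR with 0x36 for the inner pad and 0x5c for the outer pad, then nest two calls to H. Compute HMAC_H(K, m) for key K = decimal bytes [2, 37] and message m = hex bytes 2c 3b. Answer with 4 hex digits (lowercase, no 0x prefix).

Key decimal bytes [2, 37] = 02 25 is 2 bytes ≤ B = 3; zero-pad to 3 bytes: K' = 02 25 00.
K' ⊕ ipad = 34 13 36.  K' ⊕ opad = 5e 79 5c.
Inner input = (K'⊕ipad) ∥ m = 34 13 36 ∥ 2c 3b.
Inner hash: even-index sum = 165 mod 256 = 165; odd-index sum = 63 mod 256 = 63 → a5 3f.
Outer input = (K'⊕opad) ∥ inner = 5e 79 5c ∥ a5 3f.
Outer hash (tag): even-index sum = 249 mod 256 = 249; odd-index sum = 286 mod 256 = 30 → f9 1e.

f91e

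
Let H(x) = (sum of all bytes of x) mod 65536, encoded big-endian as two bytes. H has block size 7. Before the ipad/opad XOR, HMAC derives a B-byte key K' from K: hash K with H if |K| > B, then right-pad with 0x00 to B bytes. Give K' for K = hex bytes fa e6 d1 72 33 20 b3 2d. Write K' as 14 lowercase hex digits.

|K| = 8 > B = 7, so first hash the key.
H(K): sum = 250+230+209+114+51+32+179+45 = 1110 → 04 56.
Zero-pad H(K) = 04 56 to 7 bytes: K' = 04 56 00 00 00 00 00.

04560000000000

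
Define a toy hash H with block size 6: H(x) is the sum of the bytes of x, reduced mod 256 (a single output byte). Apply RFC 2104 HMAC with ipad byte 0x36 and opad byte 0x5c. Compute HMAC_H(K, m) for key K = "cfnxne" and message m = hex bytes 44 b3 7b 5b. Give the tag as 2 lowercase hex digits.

fd

Key "cfnxne" = 63 66 6e 78 6e 65 is exactly B = 6 bytes: K' = 63 66 6e 78 6e 65.
K' ⊕ ipad = 55 50 58 4e 58 53.  K' ⊕ opad = 3f 3a 32 24 32 39.
Inner input = (K'⊕ipad) ∥ m = 55 50 58 4e 58 53 ∥ 44 b3 7b 5b.
Inner hash: sum = 85+80+88+78+88+83+68+179+123+91 = 963; mod 256 = 195 → c3.
Outer input = (K'⊕opad) ∥ inner = 3f 3a 32 24 32 39 ∥ c3.
Outer hash (tag): sum = 63+58+50+36+50+57+195 = 509; mod 256 = 253 → fd.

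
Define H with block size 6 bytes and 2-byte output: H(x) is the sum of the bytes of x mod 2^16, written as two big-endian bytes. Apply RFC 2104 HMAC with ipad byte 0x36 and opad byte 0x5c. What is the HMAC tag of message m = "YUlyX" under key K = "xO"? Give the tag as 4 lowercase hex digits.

Key "xO" = 78 4f is 2 bytes ≤ B = 6; zero-pad to 6 bytes: K' = 78 4f 00 00 00 00.
K' ⊕ ipad = 4e 79 36 36 36 36.  K' ⊕ opad = 24 13 5c 5c 5c 5c.
Inner input = (K'⊕ipad) ∥ m = 4e 79 36 36 36 36 ∥ 59 55 6c 79 58.
Inner hash: sum = 78+121+54+54+54+54+89+85+108+121+88 = 906 → 03 8a.
Outer input = (K'⊕opad) ∥ inner = 24 13 5c 5c 5c 5c ∥ 03 8a.
Outer hash (tag): sum = 36+19+92+92+92+92+3+138 = 564 → 02 34.

0234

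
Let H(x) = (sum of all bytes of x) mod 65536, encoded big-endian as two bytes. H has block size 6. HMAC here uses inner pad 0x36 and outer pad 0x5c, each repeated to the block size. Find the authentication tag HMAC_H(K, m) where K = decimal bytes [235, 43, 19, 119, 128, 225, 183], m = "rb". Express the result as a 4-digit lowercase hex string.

Key decimal bytes [235, 43, 19, 119, 128, 225, 183] = eb 2b 13 77 80 e1 b7 is 7 bytes > B = 6, so hash it first: H(key) = 03 b8, then zero-pad to 6 bytes: K' = 03 b8 00 00 00 00.
K' ⊕ ipad = 35 8e 36 36 36 36.  K' ⊕ opad = 5f e4 5c 5c 5c 5c.
Inner input = (K'⊕ipad) ∥ m = 35 8e 36 36 36 36 ∥ 72 62.
Inner hash: sum = 53+142+54+54+54+54+114+98 = 623 → 02 6f.
Outer input = (K'⊕opad) ∥ inner = 5f e4 5c 5c 5c 5c ∥ 02 6f.
Outer hash (tag): sum = 95+228+92+92+92+92+2+111 = 804 → 03 24.

0324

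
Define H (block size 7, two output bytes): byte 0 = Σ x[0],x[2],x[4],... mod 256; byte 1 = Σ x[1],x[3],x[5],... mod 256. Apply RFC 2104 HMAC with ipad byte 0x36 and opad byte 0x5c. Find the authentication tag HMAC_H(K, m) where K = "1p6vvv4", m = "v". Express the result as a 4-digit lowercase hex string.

a5c9

Key "1p6vvv4" = 31 70 36 76 76 76 34 is exactly B = 7 bytes: K' = 31 70 36 76 76 76 34.
K' ⊕ ipad = 07 46 00 40 40 40 02.  K' ⊕ opad = 6d 2c 6a 2a 2a 2a 68.
Inner input = (K'⊕ipad) ∥ m = 07 46 00 40 40 40 02 ∥ 76.
Inner hash: even-index sum = 73 mod 256 = 73; odd-index sum = 316 mod 256 = 60 → 49 3c.
Outer input = (K'⊕opad) ∥ inner = 6d 2c 6a 2a 2a 2a 68 ∥ 49 3c.
Outer hash (tag): even-index sum = 421 mod 256 = 165; odd-index sum = 201 mod 256 = 201 → a5 c9.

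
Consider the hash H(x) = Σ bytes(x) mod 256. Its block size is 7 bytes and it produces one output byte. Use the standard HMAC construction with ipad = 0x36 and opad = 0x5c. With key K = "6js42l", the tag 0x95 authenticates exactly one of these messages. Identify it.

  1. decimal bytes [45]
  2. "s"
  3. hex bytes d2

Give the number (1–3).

1

Key "6js42l" = 36 6a 73 34 32 6c is 6 bytes ≤ B = 7; zero-pad to 7 bytes: K' = 36 6a 73 34 32 6c 00.
K' ⊕ ipad = 00 5c 45 02 04 5a 36; K' ⊕ opad = 6a 36 2f 68 6e 30 5c.
m1: inner = H(00 5c 45 02 04 5a 36 2d) = 64; tag = H(6a 36 2f 68 6e 30 5c 64) = 95 ← matches
m2: inner = H(00 5c 45 02 04 5a 36 73) = aa; tag = H(6a 36 2f 68 6e 30 5c aa) = db
m3: inner = H(00 5c 45 02 04 5a 36 d2) = 09; tag = H(6a 36 2f 68 6e 30 5c 09) = 3a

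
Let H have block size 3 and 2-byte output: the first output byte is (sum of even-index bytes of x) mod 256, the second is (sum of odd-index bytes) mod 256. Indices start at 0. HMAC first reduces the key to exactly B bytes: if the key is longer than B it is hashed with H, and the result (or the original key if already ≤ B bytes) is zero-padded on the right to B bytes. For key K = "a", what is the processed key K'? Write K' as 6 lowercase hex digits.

Key "a" = 61 is 1 byte ≤ B = 3; zero-pad to 3 bytes: K' = 61 00 00.

610000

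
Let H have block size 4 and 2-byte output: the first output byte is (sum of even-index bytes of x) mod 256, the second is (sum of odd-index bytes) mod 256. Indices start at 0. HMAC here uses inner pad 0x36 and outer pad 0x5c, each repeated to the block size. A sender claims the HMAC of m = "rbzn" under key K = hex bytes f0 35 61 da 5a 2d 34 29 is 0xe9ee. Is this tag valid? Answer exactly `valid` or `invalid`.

invalid

Key hex bytes f0 35 61 da 5a 2d 34 29 is 8 bytes > B = 4, so hash it first: H(key) = df 65, then zero-pad to 4 bytes: K' = df 65 00 00.
K' ⊕ ipad = e9 53 36 36; K' ⊕ opad = 83 39 5c 5c.
Inner hash: even-index sum = 523 mod 256 = 11; odd-index sum = 345 mod 256 = 89 → 0b 59.
Outer hash (recomputed tag): even-index sum = 234 mod 256 = 234; odd-index sum = 238 mod 256 = 238 → ea ee.
Recomputed tag = eaee; claimed = e9ee → mismatch.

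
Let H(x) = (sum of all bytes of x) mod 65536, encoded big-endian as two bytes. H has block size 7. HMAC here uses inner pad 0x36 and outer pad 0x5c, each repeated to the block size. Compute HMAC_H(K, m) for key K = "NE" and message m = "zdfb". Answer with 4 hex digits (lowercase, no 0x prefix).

0299

Key "NE" = 4e 45 is 2 bytes ≤ B = 7; zero-pad to 7 bytes: K' = 4e 45 00 00 00 00 00.
K' ⊕ ipad = 78 73 36 36 36 36 36.  K' ⊕ opad = 12 19 5c 5c 5c 5c 5c.
Inner input = (K'⊕ipad) ∥ m = 78 73 36 36 36 36 36 ∥ 7a 64 66 62.
Inner hash: sum = 120+115+54+54+54+54+54+122+100+102+98 = 927 → 03 9f.
Outer input = (K'⊕opad) ∥ inner = 12 19 5c 5c 5c 5c 5c ∥ 03 9f.
Outer hash (tag): sum = 18+25+92+92+92+92+92+3+159 = 665 → 02 99.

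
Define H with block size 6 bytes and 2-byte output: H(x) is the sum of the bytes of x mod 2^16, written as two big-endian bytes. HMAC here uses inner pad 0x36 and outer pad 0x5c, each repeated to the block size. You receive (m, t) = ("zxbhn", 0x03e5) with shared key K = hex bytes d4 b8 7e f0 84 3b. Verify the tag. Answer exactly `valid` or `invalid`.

valid

Key hex bytes d4 b8 7e f0 84 3b is exactly B = 6 bytes: K' = d4 b8 7e f0 84 3b.
K' ⊕ ipad = e2 8e 48 c6 b2 0d; K' ⊕ opad = 88 e4 22 ac d8 67.
Inner hash: sum = 226+142+72+198+178+13+122+120+98+104+110 = 1383 → 05 67.
Outer hash (recomputed tag): sum = 136+228+34+172+216+103+5+103 = 997 → 03 e5.
Recomputed tag = 03e5; claimed = 03e5 → match.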